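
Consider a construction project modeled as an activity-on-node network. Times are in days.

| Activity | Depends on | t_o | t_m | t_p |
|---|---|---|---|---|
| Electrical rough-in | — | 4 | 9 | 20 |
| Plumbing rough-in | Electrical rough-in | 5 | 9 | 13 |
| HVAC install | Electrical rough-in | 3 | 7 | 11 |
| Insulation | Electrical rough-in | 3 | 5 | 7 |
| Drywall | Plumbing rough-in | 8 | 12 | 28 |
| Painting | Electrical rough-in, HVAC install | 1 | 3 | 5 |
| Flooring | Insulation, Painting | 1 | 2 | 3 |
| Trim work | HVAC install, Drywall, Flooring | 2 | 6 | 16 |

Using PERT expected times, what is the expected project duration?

te_Electrical rough-in = (4 + 4·9 + 20)/6 = 60/6 = 10
te_Plumbing rough-in = (5 + 4·9 + 13)/6 = 54/6 = 9
te_HVAC install = (3 + 4·7 + 11)/6 = 42/6 = 7
te_Insulation = (3 + 4·5 + 7)/6 = 30/6 = 5
te_Drywall = (8 + 4·12 + 28)/6 = 84/6 = 14
te_Painting = (1 + 4·3 + 5)/6 = 18/6 = 3
te_Flooring = (1 + 4·2 + 3)/6 = 12/6 = 2
te_Trim work = (2 + 4·6 + 16)/6 = 42/6 = 7

Forward pass:
ES_Electrical rough-in = 0; EF_Electrical rough-in = 10
ES_Plumbing rough-in = 10; EF_Plumbing rough-in = 10+9 = 19
ES_HVAC install = 10; EF_HVAC install = 10+7 = 17
ES_Insulation = 10; EF_Insulation = 10+5 = 15
ES_Drywall = 19; EF_Drywall = 19+14 = 33
ES_Painting = max(EF_Electrical rough-in=10, EF_HVAC install=17) = 17; EF_Painting = 17+3 = 20
ES_Flooring = max(EF_Insulation=15, EF_Painting=20) = 20; EF_Flooring = 20+2 = 22
ES_Trim work = max(EF_HVAC install=17, EF_Drywall=33, EF_Flooring=22) = 33; EF_Trim work = 33+7 = 40
Expected project duration μ = 40 days. Critical path: Electrical rough-in → Plumbing rough-in → Drywall → Trim work.

40 days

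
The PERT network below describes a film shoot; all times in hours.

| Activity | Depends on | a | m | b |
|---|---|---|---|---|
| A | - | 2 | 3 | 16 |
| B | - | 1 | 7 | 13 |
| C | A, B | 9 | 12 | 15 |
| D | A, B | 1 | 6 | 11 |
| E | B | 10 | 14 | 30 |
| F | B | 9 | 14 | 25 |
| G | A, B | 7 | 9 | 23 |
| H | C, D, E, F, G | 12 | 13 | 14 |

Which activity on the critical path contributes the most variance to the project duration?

te_A = (2 + 4·3 + 16)/6 = 30/6 = 5; σ²_A = ((16−2)/6)² = 5.444
te_B = (1 + 4·7 + 13)/6 = 42/6 = 7; σ²_B = ((13−1)/6)² = 4.000
te_C = (9 + 4·12 + 15)/6 = 72/6 = 12; σ²_C = ((15−9)/6)² = 1.000
te_D = (1 + 4·6 + 11)/6 = 36/6 = 6; σ²_D = ((11−1)/6)² = 2.778
te_E = (10 + 4·14 + 30)/6 = 96/6 = 16; σ²_E = ((30−10)/6)² = 11.111
te_F = (9 + 4·14 + 25)/6 = 90/6 = 15; σ²_F = ((25−9)/6)² = 7.111
te_G = (7 + 4·9 + 23)/6 = 66/6 = 11; σ²_G = ((23−7)/6)² = 7.111
te_H = (12 + 4·13 + 14)/6 = 78/6 = 13; σ²_H = ((14−12)/6)² = 0.111

Forward pass:
ES_A = 0; EF_A = 5
ES_B = 0; EF_B = 7
ES_C = max(EF_A=5, EF_B=7) = 7; EF_C = 7+12 = 19
ES_D = max(EF_A=5, EF_B=7) = 7; EF_D = 7+6 = 13
ES_E = 7; EF_E = 7+16 = 23
ES_F = 7; EF_F = 7+15 = 22
ES_G = max(EF_A=5, EF_B=7) = 7; EF_G = 7+11 = 18
ES_H = max(EF_C=19, EF_D=13, EF_E=23, EF_F=22, EF_G=18) = 23; EF_H = 23+13 = 36
Expected project duration μ = 36 hours. Critical path: B → E → H.

Variances on critical path: σ²_B=4.000, σ²_E=11.111, σ²_H=0.111.
Largest is σ²_E = 11.111.

E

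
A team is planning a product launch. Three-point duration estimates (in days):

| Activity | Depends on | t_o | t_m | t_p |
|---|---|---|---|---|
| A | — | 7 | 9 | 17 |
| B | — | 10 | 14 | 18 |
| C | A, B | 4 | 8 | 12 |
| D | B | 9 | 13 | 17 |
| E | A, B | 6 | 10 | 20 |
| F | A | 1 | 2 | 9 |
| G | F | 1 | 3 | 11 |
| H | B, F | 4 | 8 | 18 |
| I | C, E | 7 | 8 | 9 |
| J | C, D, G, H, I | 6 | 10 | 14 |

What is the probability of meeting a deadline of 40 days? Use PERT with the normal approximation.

0.160

te_A = (7 + 4·9 + 17)/6 = 60/6 = 10; σ²_A = ((17−7)/6)² = 2.778
te_B = (10 + 4·14 + 18)/6 = 84/6 = 14; σ²_B = ((18−10)/6)² = 1.778
te_C = (4 + 4·8 + 12)/6 = 48/6 = 8; σ²_C = ((12−4)/6)² = 1.778
te_D = (9 + 4·13 + 17)/6 = 78/6 = 13; σ²_D = ((17−9)/6)² = 1.778
te_E = (6 + 4·10 + 20)/6 = 66/6 = 11; σ²_E = ((20−6)/6)² = 5.444
te_F = (1 + 4·2 + 9)/6 = 18/6 = 3; σ²_F = ((9−1)/6)² = 1.778
te_G = (1 + 4·3 + 11)/6 = 24/6 = 4; σ²_G = ((11−1)/6)² = 2.778
te_H = (4 + 4·8 + 18)/6 = 54/6 = 9; σ²_H = ((18−4)/6)² = 5.444
te_I = (7 + 4·8 + 9)/6 = 48/6 = 8; σ²_I = ((9−7)/6)² = 0.111
te_J = (6 + 4·10 + 14)/6 = 60/6 = 10; σ²_J = ((14−6)/6)² = 1.778

Forward pass:
ES_A = 0; EF_A = 10
ES_B = 0; EF_B = 14
ES_C = max(EF_A=10, EF_B=14) = 14; EF_C = 14+8 = 22
ES_D = 14; EF_D = 14+13 = 27
ES_E = max(EF_A=10, EF_B=14) = 14; EF_E = 14+11 = 25
ES_F = 10; EF_F = 10+3 = 13
ES_G = 13; EF_G = 13+4 = 17
ES_H = max(EF_B=14, EF_F=13) = 14; EF_H = 14+9 = 23
ES_I = max(EF_C=22, EF_E=25) = 25; EF_I = 25+8 = 33
ES_J = max(EF_C=22, EF_D=27, EF_G=17, EF_H=23, EF_I=33) = 33; EF_J = 33+10 = 43
Expected project duration μ = 43 days. Critical path: B → E → I → J.

Variance along critical path = 1.778 + 5.444 + 0.111 + 1.778 = 9.111; σ = √9.111 = 3.018 days.
Z = (40 − 43) / 3.018 = -0.994
P(T ≤ 40) = Φ(-0.994) ≈ 0.160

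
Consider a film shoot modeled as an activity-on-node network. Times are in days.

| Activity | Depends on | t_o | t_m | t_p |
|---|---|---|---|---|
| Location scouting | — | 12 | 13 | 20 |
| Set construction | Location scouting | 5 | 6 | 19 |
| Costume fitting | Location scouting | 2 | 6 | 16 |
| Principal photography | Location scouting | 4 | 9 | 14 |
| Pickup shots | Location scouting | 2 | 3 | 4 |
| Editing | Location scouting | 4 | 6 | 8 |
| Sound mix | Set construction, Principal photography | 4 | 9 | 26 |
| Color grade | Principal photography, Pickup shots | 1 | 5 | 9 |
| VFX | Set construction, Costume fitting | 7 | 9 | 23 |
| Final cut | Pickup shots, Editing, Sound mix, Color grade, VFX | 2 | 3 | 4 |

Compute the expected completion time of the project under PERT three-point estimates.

te_Location scouting = (12 + 4·13 + 20)/6 = 84/6 = 14
te_Set construction = (5 + 4·6 + 19)/6 = 48/6 = 8
te_Costume fitting = (2 + 4·6 + 16)/6 = 42/6 = 7
te_Principal photography = (4 + 4·9 + 14)/6 = 54/6 = 9
te_Pickup shots = (2 + 4·3 + 4)/6 = 18/6 = 3
te_Editing = (4 + 4·6 + 8)/6 = 36/6 = 6
te_Sound mix = (4 + 4·9 + 26)/6 = 66/6 = 11
te_Color grade = (1 + 4·5 + 9)/6 = 30/6 = 5
te_VFX = (7 + 4·9 + 23)/6 = 66/6 = 11
te_Final cut = (2 + 4·3 + 4)/6 = 18/6 = 3

Forward pass:
ES_Location scouting = 0; EF_Location scouting = 14
ES_Set construction = 14; EF_Set construction = 14+8 = 22
ES_Costume fitting = 14; EF_Costume fitting = 14+7 = 21
ES_Principal photography = 14; EF_Principal photography = 14+9 = 23
ES_Pickup shots = 14; EF_Pickup shots = 14+3 = 17
ES_Editing = 14; EF_Editing = 14+6 = 20
ES_Sound mix = max(EF_Set construction=22, EF_Principal photography=23) = 23; EF_Sound mix = 23+11 = 34
ES_Color grade = max(EF_Principal photography=23, EF_Pickup shots=17) = 23; EF_Color grade = 23+5 = 28
ES_VFX = max(EF_Set construction=22, EF_Costume fitting=21) = 22; EF_VFX = 22+11 = 33
ES_Final cut = max(EF_Pickup shots=17, EF_Editing=20, EF_Sound mix=34, EF_Color grade=28, EF_VFX=33) = 34; EF_Final cut = 34+3 = 37
Expected project duration μ = 37 days. Critical path: Location scouting → Principal photography → Sound mix → Final cut.

37 days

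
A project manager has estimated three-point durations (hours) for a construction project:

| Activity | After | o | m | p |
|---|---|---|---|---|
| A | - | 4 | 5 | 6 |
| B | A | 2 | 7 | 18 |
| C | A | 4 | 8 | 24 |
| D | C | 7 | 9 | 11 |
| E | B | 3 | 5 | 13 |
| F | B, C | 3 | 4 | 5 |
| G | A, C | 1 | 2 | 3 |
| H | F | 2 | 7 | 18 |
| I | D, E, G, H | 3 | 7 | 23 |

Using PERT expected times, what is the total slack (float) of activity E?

8 hours

te_A = (4 + 4·5 + 6)/6 = 30/6 = 5
te_B = (2 + 4·7 + 18)/6 = 48/6 = 8
te_C = (4 + 4·8 + 24)/6 = 60/6 = 10
te_D = (7 + 4·9 + 11)/6 = 54/6 = 9
te_E = (3 + 4·5 + 13)/6 = 36/6 = 6
te_F = (3 + 4·4 + 5)/6 = 24/6 = 4
te_G = (1 + 4·2 + 3)/6 = 12/6 = 2
te_H = (2 + 4·7 + 18)/6 = 48/6 = 8
te_I = (3 + 4·7 + 23)/6 = 54/6 = 9

Forward pass:
ES_A = 0; EF_A = 5
ES_B = 5; EF_B = 5+8 = 13
ES_C = 5; EF_C = 5+10 = 15
ES_D = 15; EF_D = 15+9 = 24
ES_E = 13; EF_E = 13+6 = 19
ES_F = max(EF_B=13, EF_C=15) = 15; EF_F = 15+4 = 19
ES_G = max(EF_A=5, EF_C=15) = 15; EF_G = 15+2 = 17
ES_H = 19; EF_H = 19+8 = 27
ES_I = max(EF_D=24, EF_E=19, EF_G=17, EF_H=27) = 27; EF_I = 27+9 = 36
Expected project duration μ = 36 hours. Critical path: A → C → F → H → I.

Backward pass:
LF_I = 36; LS_I = 36−9 = 27
LF_H = LS_I = 27; LS_H = 27−8 = 19
LF_G = LS_I = 27; LS_G = 27−2 = 25
LF_F = LS_H = 19; LS_F = 19−4 = 15
LF_E = LS_I = 27; LS_E = 27−6 = 21
LF_D = LS_I = 27; LS_D = 27−9 = 18
LF_C = min(LS_D=18, LS_F=15, LS_G=25) = 15; LS_C = 15−10 = 5
LF_B = min(LS_E=21, LS_F=15) = 15; LS_B = 15−8 = 7
LF_A = min(LS_B=7, LS_C=5, LS_G=25) = 5; LS_A = 5−5 = 0
Slack_E = LS_E − ES_E = 21 − 13 = 8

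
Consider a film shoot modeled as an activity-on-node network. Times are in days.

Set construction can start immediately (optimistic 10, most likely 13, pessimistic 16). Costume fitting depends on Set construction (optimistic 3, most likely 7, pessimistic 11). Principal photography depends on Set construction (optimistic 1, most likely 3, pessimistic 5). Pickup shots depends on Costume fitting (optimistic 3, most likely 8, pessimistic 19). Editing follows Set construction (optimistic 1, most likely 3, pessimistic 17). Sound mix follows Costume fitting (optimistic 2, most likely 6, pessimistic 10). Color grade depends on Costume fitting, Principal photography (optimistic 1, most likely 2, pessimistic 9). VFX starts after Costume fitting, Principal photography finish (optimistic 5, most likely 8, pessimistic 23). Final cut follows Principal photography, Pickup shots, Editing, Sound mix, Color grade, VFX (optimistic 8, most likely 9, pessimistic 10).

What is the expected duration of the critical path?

39 days

te_Set construction = (10 + 4·13 + 16)/6 = 78/6 = 13
te_Costume fitting = (3 + 4·7 + 11)/6 = 42/6 = 7
te_Principal photography = (1 + 4·3 + 5)/6 = 18/6 = 3
te_Pickup shots = (3 + 4·8 + 19)/6 = 54/6 = 9
te_Editing = (1 + 4·3 + 17)/6 = 30/6 = 5
te_Sound mix = (2 + 4·6 + 10)/6 = 36/6 = 6
te_Color grade = (1 + 4·2 + 9)/6 = 18/6 = 3
te_VFX = (5 + 4·8 + 23)/6 = 60/6 = 10
te_Final cut = (8 + 4·9 + 10)/6 = 54/6 = 9

Forward pass:
ES_Set construction = 0; EF_Set construction = 13
ES_Costume fitting = 13; EF_Costume fitting = 13+7 = 20
ES_Principal photography = 13; EF_Principal photography = 13+3 = 16
ES_Pickup shots = 20; EF_Pickup shots = 20+9 = 29
ES_Editing = 13; EF_Editing = 13+5 = 18
ES_Sound mix = 20; EF_Sound mix = 20+6 = 26
ES_Color grade = max(EF_Costume fitting=20, EF_Principal photography=16) = 20; EF_Color grade = 20+3 = 23
ES_VFX = max(EF_Costume fitting=20, EF_Principal photography=16) = 20; EF_VFX = 20+10 = 30
ES_Final cut = max(EF_Principal photography=16, EF_Pickup shots=29, EF_Editing=18, EF_Sound mix=26, EF_Color grade=23, EF_VFX=30) = 30; EF_Final cut = 30+9 = 39
Expected project duration μ = 39 days. Critical path: Set construction → Costume fitting → VFX → Final cut.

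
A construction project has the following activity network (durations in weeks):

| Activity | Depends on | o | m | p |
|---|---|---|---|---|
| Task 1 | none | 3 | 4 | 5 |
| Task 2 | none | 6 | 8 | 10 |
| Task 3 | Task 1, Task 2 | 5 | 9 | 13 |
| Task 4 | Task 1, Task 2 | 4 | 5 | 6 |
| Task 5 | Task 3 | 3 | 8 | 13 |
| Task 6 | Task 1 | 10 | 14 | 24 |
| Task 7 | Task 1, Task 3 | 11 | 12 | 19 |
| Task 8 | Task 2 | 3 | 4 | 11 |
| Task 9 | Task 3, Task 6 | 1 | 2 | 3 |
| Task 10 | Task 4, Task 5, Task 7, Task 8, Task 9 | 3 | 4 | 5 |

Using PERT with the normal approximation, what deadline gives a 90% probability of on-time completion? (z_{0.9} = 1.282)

te_Task 1 = (3 + 4·4 + 5)/6 = 24/6 = 4; σ²_Task 1 = ((5−3)/6)² = 0.111
te_Task 2 = (6 + 4·8 + 10)/6 = 48/6 = 8; σ²_Task 2 = ((10−6)/6)² = 0.444
te_Task 3 = (5 + 4·9 + 13)/6 = 54/6 = 9; σ²_Task 3 = ((13−5)/6)² = 1.778
te_Task 4 = (4 + 4·5 + 6)/6 = 30/6 = 5; σ²_Task 4 = ((6−4)/6)² = 0.111
te_Task 5 = (3 + 4·8 + 13)/6 = 48/6 = 8; σ²_Task 5 = ((13−3)/6)² = 2.778
te_Task 6 = (10 + 4·14 + 24)/6 = 90/6 = 15; σ²_Task 6 = ((24−10)/6)² = 5.444
te_Task 7 = (11 + 4·12 + 19)/6 = 78/6 = 13; σ²_Task 7 = ((19−11)/6)² = 1.778
te_Task 8 = (3 + 4·4 + 11)/6 = 30/6 = 5; σ²_Task 8 = ((11−3)/6)² = 1.778
te_Task 9 = (1 + 4·2 + 3)/6 = 12/6 = 2; σ²_Task 9 = ((3−1)/6)² = 0.111
te_Task 10 = (3 + 4·4 + 5)/6 = 24/6 = 4; σ²_Task 10 = ((5−3)/6)² = 0.111

Forward pass:
ES_Task 1 = 0; EF_Task 1 = 4
ES_Task 2 = 0; EF_Task 2 = 8
ES_Task 3 = max(EF_Task 1=4, EF_Task 2=8) = 8; EF_Task 3 = 8+9 = 17
ES_Task 4 = max(EF_Task 1=4, EF_Task 2=8) = 8; EF_Task 4 = 8+5 = 13
ES_Task 5 = 17; EF_Task 5 = 17+8 = 25
ES_Task 6 = 4; EF_Task 6 = 4+15 = 19
ES_Task 7 = max(EF_Task 1=4, EF_Task 3=17) = 17; EF_Task 7 = 17+13 = 30
ES_Task 8 = 8; EF_Task 8 = 8+5 = 13
ES_Task 9 = max(EF_Task 3=17, EF_Task 6=19) = 19; EF_Task 9 = 19+2 = 21
ES_Task 10 = max(EF_Task 4=13, EF_Task 5=25, EF_Task 7=30, EF_Task 8=13, EF_Task 9=21) = 30; EF_Task 10 = 30+4 = 34
Expected project duration μ = 34 weeks. Critical path: Task 2 → Task 3 → Task 7 → Task 10.

Variance along critical path = 0.444 + 1.778 + 1.778 + 0.111 = 4.111; σ = 2.028 weeks.
D = μ + z·σ = 34 + 1.282·2.028 = 36.6 weeks

36.6 weeks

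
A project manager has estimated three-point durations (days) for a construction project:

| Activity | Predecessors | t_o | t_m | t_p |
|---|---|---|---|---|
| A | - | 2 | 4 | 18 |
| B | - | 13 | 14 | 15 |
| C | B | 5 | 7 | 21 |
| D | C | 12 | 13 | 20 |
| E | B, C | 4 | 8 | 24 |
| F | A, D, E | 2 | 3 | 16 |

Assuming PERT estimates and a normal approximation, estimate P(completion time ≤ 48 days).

0.943

te_A = (2 + 4·4 + 18)/6 = 36/6 = 6; σ²_A = ((18−2)/6)² = 7.111
te_B = (13 + 4·14 + 15)/6 = 84/6 = 14; σ²_B = ((15−13)/6)² = 0.111
te_C = (5 + 4·7 + 21)/6 = 54/6 = 9; σ²_C = ((21−5)/6)² = 7.111
te_D = (12 + 4·13 + 20)/6 = 84/6 = 14; σ²_D = ((20−12)/6)² = 1.778
te_E = (4 + 4·8 + 24)/6 = 60/6 = 10; σ²_E = ((24−4)/6)² = 11.111
te_F = (2 + 4·3 + 16)/6 = 30/6 = 5; σ²_F = ((16−2)/6)² = 5.444

Forward pass:
ES_A = 0; EF_A = 6
ES_B = 0; EF_B = 14
ES_C = 14; EF_C = 14+9 = 23
ES_D = 23; EF_D = 23+14 = 37
ES_E = max(EF_B=14, EF_C=23) = 23; EF_E = 23+10 = 33
ES_F = max(EF_A=6, EF_D=37, EF_E=33) = 37; EF_F = 37+5 = 42
Expected project duration μ = 42 days. Critical path: B → C → D → F.

Variance along critical path = 0.111 + 7.111 + 1.778 + 5.444 = 14.444; σ = √14.444 = 3.801 days.
Z = (48 − 42) / 3.801 = 1.579
P(T ≤ 48) = Φ(1.579) ≈ 0.943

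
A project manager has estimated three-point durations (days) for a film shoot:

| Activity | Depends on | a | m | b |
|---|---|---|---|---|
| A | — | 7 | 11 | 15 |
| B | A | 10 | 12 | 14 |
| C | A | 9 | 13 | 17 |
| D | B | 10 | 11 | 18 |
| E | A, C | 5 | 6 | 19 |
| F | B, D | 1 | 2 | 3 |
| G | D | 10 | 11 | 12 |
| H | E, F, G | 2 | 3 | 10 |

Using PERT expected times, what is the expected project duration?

te_A = (7 + 4·11 + 15)/6 = 66/6 = 11
te_B = (10 + 4·12 + 14)/6 = 72/6 = 12
te_C = (9 + 4·13 + 17)/6 = 78/6 = 13
te_D = (10 + 4·11 + 18)/6 = 72/6 = 12
te_E = (5 + 4·6 + 19)/6 = 48/6 = 8
te_F = (1 + 4·2 + 3)/6 = 12/6 = 2
te_G = (10 + 4·11 + 12)/6 = 66/6 = 11
te_H = (2 + 4·3 + 10)/6 = 24/6 = 4

Forward pass:
ES_A = 0; EF_A = 11
ES_B = 11; EF_B = 11+12 = 23
ES_C = 11; EF_C = 11+13 = 24
ES_D = 23; EF_D = 23+12 = 35
ES_E = max(EF_A=11, EF_C=24) = 24; EF_E = 24+8 = 32
ES_F = max(EF_B=23, EF_D=35) = 35; EF_F = 35+2 = 37
ES_G = 35; EF_G = 35+11 = 46
ES_H = max(EF_E=32, EF_F=37, EF_G=46) = 46; EF_H = 46+4 = 50
Expected project duration μ = 50 days. Critical path: A → B → D → G → H.

50 days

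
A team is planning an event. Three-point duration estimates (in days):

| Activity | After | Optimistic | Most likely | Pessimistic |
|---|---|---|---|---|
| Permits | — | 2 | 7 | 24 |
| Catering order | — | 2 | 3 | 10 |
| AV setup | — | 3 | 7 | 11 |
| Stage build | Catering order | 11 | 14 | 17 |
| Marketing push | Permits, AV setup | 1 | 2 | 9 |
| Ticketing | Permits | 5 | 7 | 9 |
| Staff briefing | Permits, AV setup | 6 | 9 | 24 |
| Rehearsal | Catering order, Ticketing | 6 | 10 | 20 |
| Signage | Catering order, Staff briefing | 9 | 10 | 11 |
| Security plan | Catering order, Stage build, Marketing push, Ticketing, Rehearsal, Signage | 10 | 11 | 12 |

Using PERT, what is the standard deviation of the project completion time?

4.76 days

te_Permits = (2 + 4·7 + 24)/6 = 54/6 = 9; σ²_Permits = ((24−2)/6)² = 13.444
te_Catering order = (2 + 4·3 + 10)/6 = 24/6 = 4; σ²_Catering order = ((10−2)/6)² = 1.778
te_AV setup = (3 + 4·7 + 11)/6 = 42/6 = 7; σ²_AV setup = ((11−3)/6)² = 1.778
te_Stage build = (11 + 4·14 + 17)/6 = 84/6 = 14; σ²_Stage build = ((17−11)/6)² = 1.000
te_Marketing push = (1 + 4·2 + 9)/6 = 18/6 = 3; σ²_Marketing push = ((9−1)/6)² = 1.778
te_Ticketing = (5 + 4·7 + 9)/6 = 42/6 = 7; σ²_Ticketing = ((9−5)/6)² = 0.444
te_Staff briefing = (6 + 4·9 + 24)/6 = 66/6 = 11; σ²_Staff briefing = ((24−6)/6)² = 9.000
te_Rehearsal = (6 + 4·10 + 20)/6 = 66/6 = 11; σ²_Rehearsal = ((20−6)/6)² = 5.444
te_Signage = (9 + 4·10 + 11)/6 = 60/6 = 10; σ²_Signage = ((11−9)/6)² = 0.111
te_Security plan = (10 + 4·11 + 12)/6 = 66/6 = 11; σ²_Security plan = ((12−10)/6)² = 0.111

Forward pass:
ES_Permits = 0; EF_Permits = 9
ES_Catering order = 0; EF_Catering order = 4
ES_AV setup = 0; EF_AV setup = 7
ES_Stage build = 4; EF_Stage build = 4+14 = 18
ES_Marketing push = max(EF_Permits=9, EF_AV setup=7) = 9; EF_Marketing push = 9+3 = 12
ES_Ticketing = 9; EF_Ticketing = 9+7 = 16
ES_Staff briefing = max(EF_Permits=9, EF_AV setup=7) = 9; EF_Staff briefing = 9+11 = 20
ES_Rehearsal = max(EF_Catering order=4, EF_Ticketing=16) = 16; EF_Rehearsal = 16+11 = 27
ES_Signage = max(EF_Catering order=4, EF_Staff briefing=20) = 20; EF_Signage = 20+10 = 30
ES_Security plan = max(EF_Catering order=4, EF_Stage build=18, EF_Marketing push=12, EF_Ticketing=16, EF_Rehearsal=27, EF_Signage=30) = 30; EF_Security plan = 30+11 = 41
Expected project duration μ = 41 days. Critical path: Permits → Staff briefing → Signage → Security plan.

Variance along critical path = 13.444 + 9.000 + 0.111 + 0.111 = 22.667
σ = √22.667 = 4.761 days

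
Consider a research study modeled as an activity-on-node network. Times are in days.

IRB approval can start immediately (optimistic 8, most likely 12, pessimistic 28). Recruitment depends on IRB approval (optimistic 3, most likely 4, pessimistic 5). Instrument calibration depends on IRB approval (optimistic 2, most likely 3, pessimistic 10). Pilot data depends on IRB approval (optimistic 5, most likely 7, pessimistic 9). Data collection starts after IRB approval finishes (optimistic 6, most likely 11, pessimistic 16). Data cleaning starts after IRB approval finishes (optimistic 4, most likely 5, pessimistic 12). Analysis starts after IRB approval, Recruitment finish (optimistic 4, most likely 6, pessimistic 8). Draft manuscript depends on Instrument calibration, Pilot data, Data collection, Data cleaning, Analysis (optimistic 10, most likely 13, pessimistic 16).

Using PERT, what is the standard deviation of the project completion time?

3.86 days

te_IRB approval = (8 + 4·12 + 28)/6 = 84/6 = 14; σ²_IRB approval = ((28−8)/6)² = 11.111
te_Recruitment = (3 + 4·4 + 5)/6 = 24/6 = 4; σ²_Recruitment = ((5−3)/6)² = 0.111
te_Instrument calibration = (2 + 4·3 + 10)/6 = 24/6 = 4; σ²_Instrument calibration = ((10−2)/6)² = 1.778
te_Pilot data = (5 + 4·7 + 9)/6 = 42/6 = 7; σ²_Pilot data = ((9−5)/6)² = 0.444
te_Data collection = (6 + 4·11 + 16)/6 = 66/6 = 11; σ²_Data collection = ((16−6)/6)² = 2.778
te_Data cleaning = (4 + 4·5 + 12)/6 = 36/6 = 6; σ²_Data cleaning = ((12−4)/6)² = 1.778
te_Analysis = (4 + 4·6 + 8)/6 = 36/6 = 6; σ²_Analysis = ((8−4)/6)² = 0.444
te_Draft manuscript = (10 + 4·13 + 16)/6 = 78/6 = 13; σ²_Draft manuscript = ((16−10)/6)² = 1.000

Forward pass:
ES_IRB approval = 0; EF_IRB approval = 14
ES_Recruitment = 14; EF_Recruitment = 14+4 = 18
ES_Instrument calibration = 14; EF_Instrument calibration = 14+4 = 18
ES_Pilot data = 14; EF_Pilot data = 14+7 = 21
ES_Data collection = 14; EF_Data collection = 14+11 = 25
ES_Data cleaning = 14; EF_Data cleaning = 14+6 = 20
ES_Analysis = max(EF_IRB approval=14, EF_Recruitment=18) = 18; EF_Analysis = 18+6 = 24
ES_Draft manuscript = max(EF_Instrument calibration=18, EF_Pilot data=21, EF_Data collection=25, EF_Data cleaning=20, EF_Analysis=24) = 25; EF_Draft manuscript = 25+13 = 38
Expected project duration μ = 38 days. Critical path: IRB approval → Data collection → Draft manuscript.

Variance along critical path = 11.111 + 2.778 + 1.000 = 14.889
σ = √14.889 = 3.859 days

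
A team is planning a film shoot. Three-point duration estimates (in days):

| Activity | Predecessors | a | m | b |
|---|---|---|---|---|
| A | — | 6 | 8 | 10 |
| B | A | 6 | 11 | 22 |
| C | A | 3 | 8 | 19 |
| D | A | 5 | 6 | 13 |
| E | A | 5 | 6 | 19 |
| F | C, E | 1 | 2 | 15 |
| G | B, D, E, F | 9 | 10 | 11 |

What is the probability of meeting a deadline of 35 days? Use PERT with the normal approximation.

te_A = (6 + 4·8 + 10)/6 = 48/6 = 8; σ²_A = ((10−6)/6)² = 0.444
te_B = (6 + 4·11 + 22)/6 = 72/6 = 12; σ²_B = ((22−6)/6)² = 7.111
te_C = (3 + 4·8 + 19)/6 = 54/6 = 9; σ²_C = ((19−3)/6)² = 7.111
te_D = (5 + 4·6 + 13)/6 = 42/6 = 7; σ²_D = ((13−5)/6)² = 1.778
te_E = (5 + 4·6 + 19)/6 = 48/6 = 8; σ²_E = ((19−5)/6)² = 5.444
te_F = (1 + 4·2 + 15)/6 = 24/6 = 4; σ²_F = ((15−1)/6)² = 5.444
te_G = (9 + 4·10 + 11)/6 = 60/6 = 10; σ²_G = ((11−9)/6)² = 0.111

Forward pass:
ES_A = 0; EF_A = 8
ES_B = 8; EF_B = 8+12 = 20
ES_C = 8; EF_C = 8+9 = 17
ES_D = 8; EF_D = 8+7 = 15
ES_E = 8; EF_E = 8+8 = 16
ES_F = max(EF_C=17, EF_E=16) = 17; EF_F = 17+4 = 21
ES_G = max(EF_B=20, EF_D=15, EF_E=16, EF_F=21) = 21; EF_G = 21+10 = 31
Expected project duration μ = 31 days. Critical path: A → C → F → G.

Variance along critical path = 0.444 + 7.111 + 5.444 + 0.111 = 13.111; σ = √13.111 = 3.621 days.
Z = (35 − 31) / 3.621 = 1.105
P(T ≤ 35) = Φ(1.105) ≈ 0.865

0.865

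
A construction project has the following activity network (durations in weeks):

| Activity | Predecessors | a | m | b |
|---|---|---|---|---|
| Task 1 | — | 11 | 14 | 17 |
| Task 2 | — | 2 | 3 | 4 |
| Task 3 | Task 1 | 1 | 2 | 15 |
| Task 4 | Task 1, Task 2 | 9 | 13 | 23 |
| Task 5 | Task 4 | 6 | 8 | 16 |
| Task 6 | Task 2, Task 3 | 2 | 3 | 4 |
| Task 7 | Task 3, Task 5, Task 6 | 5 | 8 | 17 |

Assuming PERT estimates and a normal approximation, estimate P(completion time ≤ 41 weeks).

0.085

te_Task 1 = (11 + 4·14 + 17)/6 = 84/6 = 14; σ²_Task 1 = ((17−11)/6)² = 1.000
te_Task 2 = (2 + 4·3 + 4)/6 = 18/6 = 3; σ²_Task 2 = ((4−2)/6)² = 0.111
te_Task 3 = (1 + 4·2 + 15)/6 = 24/6 = 4; σ²_Task 3 = ((15−1)/6)² = 5.444
te_Task 4 = (9 + 4·13 + 23)/6 = 84/6 = 14; σ²_Task 4 = ((23−9)/6)² = 5.444
te_Task 5 = (6 + 4·8 + 16)/6 = 54/6 = 9; σ²_Task 5 = ((16−6)/6)² = 2.778
te_Task 6 = (2 + 4·3 + 4)/6 = 18/6 = 3; σ²_Task 6 = ((4−2)/6)² = 0.111
te_Task 7 = (5 + 4·8 + 17)/6 = 54/6 = 9; σ²_Task 7 = ((17−5)/6)² = 4.000

Forward pass:
ES_Task 1 = 0; EF_Task 1 = 14
ES_Task 2 = 0; EF_Task 2 = 3
ES_Task 3 = 14; EF_Task 3 = 14+4 = 18
ES_Task 4 = max(EF_Task 1=14, EF_Task 2=3) = 14; EF_Task 4 = 14+14 = 28
ES_Task 5 = 28; EF_Task 5 = 28+9 = 37
ES_Task 6 = max(EF_Task 2=3, EF_Task 3=18) = 18; EF_Task 6 = 18+3 = 21
ES_Task 7 = max(EF_Task 3=18, EF_Task 5=37, EF_Task 6=21) = 37; EF_Task 7 = 37+9 = 46
Expected project duration μ = 46 weeks. Critical path: Task 1 → Task 4 → Task 5 → Task 7.

Variance along critical path = 1.000 + 5.444 + 2.778 + 4.000 = 13.222; σ = √13.222 = 3.636 weeks.
Z = (41 − 46) / 3.636 = -1.375
P(T ≤ 41) = Φ(-1.375) ≈ 0.085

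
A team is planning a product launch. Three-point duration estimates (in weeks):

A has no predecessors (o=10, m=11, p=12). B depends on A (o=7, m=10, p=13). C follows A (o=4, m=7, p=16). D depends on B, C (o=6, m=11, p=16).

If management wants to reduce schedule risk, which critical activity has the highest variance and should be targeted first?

D

te_A = (10 + 4·11 + 12)/6 = 66/6 = 11; σ²_A = ((12−10)/6)² = 0.111
te_B = (7 + 4·10 + 13)/6 = 60/6 = 10; σ²_B = ((13−7)/6)² = 1.000
te_C = (4 + 4·7 + 16)/6 = 48/6 = 8; σ²_C = ((16−4)/6)² = 4.000
te_D = (6 + 4·11 + 16)/6 = 66/6 = 11; σ²_D = ((16−6)/6)² = 2.778

Forward pass:
ES_A = 0; EF_A = 11
ES_B = 11; EF_B = 11+10 = 21
ES_C = 11; EF_C = 11+8 = 19
ES_D = max(EF_B=21, EF_C=19) = 21; EF_D = 21+11 = 32
Expected project duration μ = 32 weeks. Critical path: A → B → D.

Variances on critical path: σ²_A=0.111, σ²_B=1.000, σ²_D=2.778.
Largest is σ²_D = 2.778.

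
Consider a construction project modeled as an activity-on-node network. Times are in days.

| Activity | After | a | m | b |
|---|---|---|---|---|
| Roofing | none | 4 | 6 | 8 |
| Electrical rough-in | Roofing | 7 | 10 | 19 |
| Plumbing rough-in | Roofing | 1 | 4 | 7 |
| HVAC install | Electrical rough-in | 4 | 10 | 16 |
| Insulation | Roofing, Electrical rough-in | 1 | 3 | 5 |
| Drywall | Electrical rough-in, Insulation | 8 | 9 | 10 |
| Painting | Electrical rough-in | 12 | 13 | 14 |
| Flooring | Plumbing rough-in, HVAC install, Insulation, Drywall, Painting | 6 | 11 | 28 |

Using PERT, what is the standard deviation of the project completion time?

te_Roofing = (4 + 4·6 + 8)/6 = 36/6 = 6; σ²_Roofing = ((8−4)/6)² = 0.444
te_Electrical rough-in = (7 + 4·10 + 19)/6 = 66/6 = 11; σ²_Electrical rough-in = ((19−7)/6)² = 4.000
te_Plumbing rough-in = (1 + 4·4 + 7)/6 = 24/6 = 4; σ²_Plumbing rough-in = ((7−1)/6)² = 1.000
te_HVAC install = (4 + 4·10 + 16)/6 = 60/6 = 10; σ²_HVAC install = ((16−4)/6)² = 4.000
te_Insulation = (1 + 4·3 + 5)/6 = 18/6 = 3; σ²_Insulation = ((5−1)/6)² = 0.444
te_Drywall = (8 + 4·9 + 10)/6 = 54/6 = 9; σ²_Drywall = ((10−8)/6)² = 0.111
te_Painting = (12 + 4·13 + 14)/6 = 78/6 = 13; σ²_Painting = ((14−12)/6)² = 0.111
te_Flooring = (6 + 4·11 + 28)/6 = 78/6 = 13; σ²_Flooring = ((28−6)/6)² = 13.444

Forward pass:
ES_Roofing = 0; EF_Roofing = 6
ES_Electrical rough-in = 6; EF_Electrical rough-in = 6+11 = 17
ES_Plumbing rough-in = 6; EF_Plumbing rough-in = 6+4 = 10
ES_HVAC install = 17; EF_HVAC install = 17+10 = 27
ES_Insulation = max(EF_Roofing=6, EF_Electrical rough-in=17) = 17; EF_Insulation = 17+3 = 20
ES_Drywall = max(EF_Electrical rough-in=17, EF_Insulation=20) = 20; EF_Drywall = 20+9 = 29
ES_Painting = 17; EF_Painting = 17+13 = 30
ES_Flooring = max(EF_Plumbing rough-in=10, EF_HVAC install=27, EF_Insulation=20, EF_Drywall=29, EF_Painting=30) = 30; EF_Flooring = 30+13 = 43
Expected project duration μ = 43 days. Critical path: Roofing → Electrical rough-in → Painting → Flooring.

Variance along critical path = 0.444 + 4.000 + 0.111 + 13.444 = 18.000
σ = √18.000 = 4.243 days

4.24 days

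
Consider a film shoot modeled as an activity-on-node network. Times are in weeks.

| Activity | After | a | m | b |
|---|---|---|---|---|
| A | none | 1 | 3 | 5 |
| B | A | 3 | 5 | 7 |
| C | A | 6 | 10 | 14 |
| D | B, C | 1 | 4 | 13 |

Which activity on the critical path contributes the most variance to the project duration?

D

te_A = (1 + 4·3 + 5)/6 = 18/6 = 3; σ²_A = ((5−1)/6)² = 0.444
te_B = (3 + 4·5 + 7)/6 = 30/6 = 5; σ²_B = ((7−3)/6)² = 0.444
te_C = (6 + 4·10 + 14)/6 = 60/6 = 10; σ²_C = ((14−6)/6)² = 1.778
te_D = (1 + 4·4 + 13)/6 = 30/6 = 5; σ²_D = ((13−1)/6)² = 4.000

Forward pass:
ES_A = 0; EF_A = 3
ES_B = 3; EF_B = 3+5 = 8
ES_C = 3; EF_C = 3+10 = 13
ES_D = max(EF_B=8, EF_C=13) = 13; EF_D = 13+5 = 18
Expected project duration μ = 18 weeks. Critical path: A → C → D.

Variances on critical path: σ²_A=0.444, σ²_C=1.778, σ²_D=4.000.
Largest is σ²_D = 4.000.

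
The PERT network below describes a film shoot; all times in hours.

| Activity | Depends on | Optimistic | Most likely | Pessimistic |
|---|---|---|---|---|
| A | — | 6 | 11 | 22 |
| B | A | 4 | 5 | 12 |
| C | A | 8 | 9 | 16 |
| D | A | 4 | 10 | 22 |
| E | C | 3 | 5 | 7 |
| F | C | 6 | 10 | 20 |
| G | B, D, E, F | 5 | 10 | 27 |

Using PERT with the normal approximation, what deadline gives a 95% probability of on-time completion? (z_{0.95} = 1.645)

te_A = (6 + 4·11 + 22)/6 = 72/6 = 12; σ²_A = ((22−6)/6)² = 7.111
te_B = (4 + 4·5 + 12)/6 = 36/6 = 6; σ²_B = ((12−4)/6)² = 1.778
te_C = (8 + 4·9 + 16)/6 = 60/6 = 10; σ²_C = ((16−8)/6)² = 1.778
te_D = (4 + 4·10 + 22)/6 = 66/6 = 11; σ²_D = ((22−4)/6)² = 9.000
te_E = (3 + 4·5 + 7)/6 = 30/6 = 5; σ²_E = ((7−3)/6)² = 0.444
te_F = (6 + 4·10 + 20)/6 = 66/6 = 11; σ²_F = ((20−6)/6)² = 5.444
te_G = (5 + 4·10 + 27)/6 = 72/6 = 12; σ²_G = ((27−5)/6)² = 13.444

Forward pass:
ES_A = 0; EF_A = 12
ES_B = 12; EF_B = 12+6 = 18
ES_C = 12; EF_C = 12+10 = 22
ES_D = 12; EF_D = 12+11 = 23
ES_E = 22; EF_E = 22+5 = 27
ES_F = 22; EF_F = 22+11 = 33
ES_G = max(EF_B=18, EF_D=23, EF_E=27, EF_F=33) = 33; EF_G = 33+12 = 45
Expected project duration μ = 45 hours. Critical path: A → C → F → G.

Variance along critical path = 7.111 + 1.778 + 5.444 + 13.444 = 27.778; σ = 5.270 hours.
D = μ + z·σ = 45 + 1.645·5.270 = 53.7 hours

53.7 hours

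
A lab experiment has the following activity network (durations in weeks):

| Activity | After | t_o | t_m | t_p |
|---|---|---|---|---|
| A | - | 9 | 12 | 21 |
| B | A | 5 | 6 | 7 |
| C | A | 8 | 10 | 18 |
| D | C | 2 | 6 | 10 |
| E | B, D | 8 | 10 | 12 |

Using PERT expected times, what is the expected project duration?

te_A = (9 + 4·12 + 21)/6 = 78/6 = 13
te_B = (5 + 4·6 + 7)/6 = 36/6 = 6
te_C = (8 + 4·10 + 18)/6 = 66/6 = 11
te_D = (2 + 4·6 + 10)/6 = 36/6 = 6
te_E = (8 + 4·10 + 12)/6 = 60/6 = 10

Forward pass:
ES_A = 0; EF_A = 13
ES_B = 13; EF_B = 13+6 = 19
ES_C = 13; EF_C = 13+11 = 24
ES_D = 24; EF_D = 24+6 = 30
ES_E = max(EF_B=19, EF_D=30) = 30; EF_E = 30+10 = 40
Expected project duration μ = 40 weeks. Critical path: A → C → D → E.

40 weeks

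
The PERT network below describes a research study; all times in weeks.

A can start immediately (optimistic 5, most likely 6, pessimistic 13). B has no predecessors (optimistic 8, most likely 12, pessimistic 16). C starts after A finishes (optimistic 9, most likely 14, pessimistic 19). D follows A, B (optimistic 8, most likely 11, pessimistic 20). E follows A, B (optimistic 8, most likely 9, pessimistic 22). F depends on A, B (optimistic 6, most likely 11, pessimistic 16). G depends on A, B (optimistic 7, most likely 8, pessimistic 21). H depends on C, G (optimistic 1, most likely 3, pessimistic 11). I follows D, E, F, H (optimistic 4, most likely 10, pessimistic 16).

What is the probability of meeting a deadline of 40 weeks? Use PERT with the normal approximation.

0.857

te_A = (5 + 4·6 + 13)/6 = 42/6 = 7; σ²_A = ((13−5)/6)² = 1.778
te_B = (8 + 4·12 + 16)/6 = 72/6 = 12; σ²_B = ((16−8)/6)² = 1.778
te_C = (9 + 4·14 + 19)/6 = 84/6 = 14; σ²_C = ((19−9)/6)² = 2.778
te_D = (8 + 4·11 + 20)/6 = 72/6 = 12; σ²_D = ((20−8)/6)² = 4.000
te_E = (8 + 4·9 + 22)/6 = 66/6 = 11; σ²_E = ((22−8)/6)² = 5.444
te_F = (6 + 4·11 + 16)/6 = 66/6 = 11; σ²_F = ((16−6)/6)² = 2.778
te_G = (7 + 4·8 + 21)/6 = 60/6 = 10; σ²_G = ((21−7)/6)² = 5.444
te_H = (1 + 4·3 + 11)/6 = 24/6 = 4; σ²_H = ((11−1)/6)² = 2.778
te_I = (4 + 4·10 + 16)/6 = 60/6 = 10; σ²_I = ((16−4)/6)² = 4.000

Forward pass:
ES_A = 0; EF_A = 7
ES_B = 0; EF_B = 12
ES_C = 7; EF_C = 7+14 = 21
ES_D = max(EF_A=7, EF_B=12) = 12; EF_D = 12+12 = 24
ES_E = max(EF_A=7, EF_B=12) = 12; EF_E = 12+11 = 23
ES_F = max(EF_A=7, EF_B=12) = 12; EF_F = 12+11 = 23
ES_G = max(EF_A=7, EF_B=12) = 12; EF_G = 12+10 = 22
ES_H = max(EF_C=21, EF_G=22) = 22; EF_H = 22+4 = 26
ES_I = max(EF_D=24, EF_E=23, EF_F=23, EF_H=26) = 26; EF_I = 26+10 = 36
Expected project duration μ = 36 weeks. Critical path: B → G → H → I.

Variance along critical path = 1.778 + 5.444 + 2.778 + 4.000 = 14.000; σ = √14.000 = 3.742 weeks.
Z = (40 − 36) / 3.742 = 1.069
P(T ≤ 40) = Φ(1.069) ≈ 0.857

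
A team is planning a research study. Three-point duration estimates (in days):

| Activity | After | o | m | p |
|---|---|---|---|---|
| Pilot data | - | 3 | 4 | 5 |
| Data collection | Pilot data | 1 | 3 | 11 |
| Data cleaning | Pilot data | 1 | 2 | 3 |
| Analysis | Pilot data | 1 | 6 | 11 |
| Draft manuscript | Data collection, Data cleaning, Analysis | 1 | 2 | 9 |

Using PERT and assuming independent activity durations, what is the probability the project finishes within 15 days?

te_Pilot data = (3 + 4·4 + 5)/6 = 24/6 = 4; σ²_Pilot data = ((5−3)/6)² = 0.111
te_Data collection = (1 + 4·3 + 11)/6 = 24/6 = 4; σ²_Data collection = ((11−1)/6)² = 2.778
te_Data cleaning = (1 + 4·2 + 3)/6 = 12/6 = 2; σ²_Data cleaning = ((3−1)/6)² = 0.111
te_Analysis = (1 + 4·6 + 11)/6 = 36/6 = 6; σ²_Analysis = ((11−1)/6)² = 2.778
te_Draft manuscript = (1 + 4·2 + 9)/6 = 18/6 = 3; σ²_Draft manuscript = ((9−1)/6)² = 1.778

Forward pass:
ES_Pilot data = 0; EF_Pilot data = 4
ES_Data collection = 4; EF_Data collection = 4+4 = 8
ES_Data cleaning = 4; EF_Data cleaning = 4+2 = 6
ES_Analysis = 4; EF_Analysis = 4+6 = 10
ES_Draft manuscript = max(EF_Data collection=8, EF_Data cleaning=6, EF_Analysis=10) = 10; EF_Draft manuscript = 10+3 = 13
Expected project duration μ = 13 days. Critical path: Pilot data → Analysis → Draft manuscript.

Variance along critical path = 0.111 + 2.778 + 1.778 = 4.667; σ = √4.667 = 2.160 days.
Z = (15 − 13) / 2.160 = 0.926
P(T ≤ 15) = Φ(0.926) ≈ 0.823

0.823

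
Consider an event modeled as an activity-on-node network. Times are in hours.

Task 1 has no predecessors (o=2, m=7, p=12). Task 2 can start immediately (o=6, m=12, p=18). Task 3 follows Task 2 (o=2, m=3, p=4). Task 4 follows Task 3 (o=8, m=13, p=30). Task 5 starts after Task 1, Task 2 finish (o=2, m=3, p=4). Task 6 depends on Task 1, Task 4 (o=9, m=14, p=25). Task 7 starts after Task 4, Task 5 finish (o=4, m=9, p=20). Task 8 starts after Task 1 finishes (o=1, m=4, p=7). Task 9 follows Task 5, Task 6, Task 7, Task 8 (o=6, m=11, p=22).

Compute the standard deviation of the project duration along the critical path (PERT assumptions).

5.64 hours

te_Task 1 = (2 + 4·7 + 12)/6 = 42/6 = 7; σ²_Task 1 = ((12−2)/6)² = 2.778
te_Task 2 = (6 + 4·12 + 18)/6 = 72/6 = 12; σ²_Task 2 = ((18−6)/6)² = 4.000
te_Task 3 = (2 + 4·3 + 4)/6 = 18/6 = 3; σ²_Task 3 = ((4−2)/6)² = 0.111
te_Task 4 = (8 + 4·13 + 30)/6 = 90/6 = 15; σ²_Task 4 = ((30−8)/6)² = 13.444
te_Task 5 = (2 + 4·3 + 4)/6 = 18/6 = 3; σ²_Task 5 = ((4−2)/6)² = 0.111
te_Task 6 = (9 + 4·14 + 25)/6 = 90/6 = 15; σ²_Task 6 = ((25−9)/6)² = 7.111
te_Task 7 = (4 + 4·9 + 20)/6 = 60/6 = 10; σ²_Task 7 = ((20−4)/6)² = 7.111
te_Task 8 = (1 + 4·4 + 7)/6 = 24/6 = 4; σ²_Task 8 = ((7−1)/6)² = 1.000
te_Task 9 = (6 + 4·11 + 22)/6 = 72/6 = 12; σ²_Task 9 = ((22−6)/6)² = 7.111

Forward pass:
ES_Task 1 = 0; EF_Task 1 = 7
ES_Task 2 = 0; EF_Task 2 = 12
ES_Task 3 = 12; EF_Task 3 = 12+3 = 15
ES_Task 4 = 15; EF_Task 4 = 15+15 = 30
ES_Task 5 = max(EF_Task 1=7, EF_Task 2=12) = 12; EF_Task 5 = 12+3 = 15
ES_Task 6 = max(EF_Task 1=7, EF_Task 4=30) = 30; EF_Task 6 = 30+15 = 45
ES_Task 7 = max(EF_Task 4=30, EF_Task 5=15) = 30; EF_Task 7 = 30+10 = 40
ES_Task 8 = 7; EF_Task 8 = 7+4 = 11
ES_Task 9 = max(EF_Task 5=15, EF_Task 6=45, EF_Task 7=40, EF_Task 8=11) = 45; EF_Task 9 = 45+12 = 57
Expected project duration μ = 57 hours. Critical path: Task 2 → Task 3 → Task 4 → Task 6 → Task 9.

Variance along critical path = 4.000 + 0.111 + 13.444 + 7.111 + 7.111 = 31.778
σ = √31.778 = 5.637 hours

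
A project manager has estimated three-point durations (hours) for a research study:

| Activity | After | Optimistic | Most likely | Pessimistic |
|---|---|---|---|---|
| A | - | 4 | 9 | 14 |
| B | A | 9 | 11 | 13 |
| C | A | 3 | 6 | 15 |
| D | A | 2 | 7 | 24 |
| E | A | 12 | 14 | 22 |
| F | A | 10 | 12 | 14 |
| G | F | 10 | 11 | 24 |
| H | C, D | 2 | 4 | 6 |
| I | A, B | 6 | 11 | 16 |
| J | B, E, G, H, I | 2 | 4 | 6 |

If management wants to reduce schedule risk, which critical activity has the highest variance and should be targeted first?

G

te_A = (4 + 4·9 + 14)/6 = 54/6 = 9; σ²_A = ((14−4)/6)² = 2.778
te_B = (9 + 4·11 + 13)/6 = 66/6 = 11; σ²_B = ((13−9)/6)² = 0.444
te_C = (3 + 4·6 + 15)/6 = 42/6 = 7; σ²_C = ((15−3)/6)² = 4.000
te_D = (2 + 4·7 + 24)/6 = 54/6 = 9; σ²_D = ((24−2)/6)² = 13.444
te_E = (12 + 4·14 + 22)/6 = 90/6 = 15; σ²_E = ((22−12)/6)² = 2.778
te_F = (10 + 4·12 + 14)/6 = 72/6 = 12; σ²_F = ((14−10)/6)² = 0.444
te_G = (10 + 4·11 + 24)/6 = 78/6 = 13; σ²_G = ((24−10)/6)² = 5.444
te_H = (2 + 4·4 + 6)/6 = 24/6 = 4; σ²_H = ((6−2)/6)² = 0.444
te_I = (6 + 4·11 + 16)/6 = 66/6 = 11; σ²_I = ((16−6)/6)² = 2.778
te_J = (2 + 4·4 + 6)/6 = 24/6 = 4; σ²_J = ((6−2)/6)² = 0.444

Forward pass:
ES_A = 0; EF_A = 9
ES_B = 9; EF_B = 9+11 = 20
ES_C = 9; EF_C = 9+7 = 16
ES_D = 9; EF_D = 9+9 = 18
ES_E = 9; EF_E = 9+15 = 24
ES_F = 9; EF_F = 9+12 = 21
ES_G = 21; EF_G = 21+13 = 34
ES_H = max(EF_C=16, EF_D=18) = 18; EF_H = 18+4 = 22
ES_I = max(EF_A=9, EF_B=20) = 20; EF_I = 20+11 = 31
ES_J = max(EF_B=20, EF_E=24, EF_G=34, EF_H=22, EF_I=31) = 34; EF_J = 34+4 = 38
Expected project duration μ = 38 hours. Critical path: A → F → G → J.

Variances on critical path: σ²_A=2.778, σ²_F=0.444, σ²_G=5.444, σ²_J=0.444.
Largest is σ²_G = 5.444.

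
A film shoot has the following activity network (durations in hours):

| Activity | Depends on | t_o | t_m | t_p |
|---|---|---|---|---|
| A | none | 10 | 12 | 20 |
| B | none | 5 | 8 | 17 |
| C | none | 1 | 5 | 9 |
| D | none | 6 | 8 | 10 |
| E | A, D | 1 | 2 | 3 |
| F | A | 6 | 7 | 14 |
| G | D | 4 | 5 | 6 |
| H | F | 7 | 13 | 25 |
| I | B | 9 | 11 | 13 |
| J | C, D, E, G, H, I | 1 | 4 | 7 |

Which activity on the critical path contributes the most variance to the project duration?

H

te_A = (10 + 4·12 + 20)/6 = 78/6 = 13; σ²_A = ((20−10)/6)² = 2.778
te_B = (5 + 4·8 + 17)/6 = 54/6 = 9; σ²_B = ((17−5)/6)² = 4.000
te_C = (1 + 4·5 + 9)/6 = 30/6 = 5; σ²_C = ((9−1)/6)² = 1.778
te_D = (6 + 4·8 + 10)/6 = 48/6 = 8; σ²_D = ((10−6)/6)² = 0.444
te_E = (1 + 4·2 + 3)/6 = 12/6 = 2; σ²_E = ((3−1)/6)² = 0.111
te_F = (6 + 4·7 + 14)/6 = 48/6 = 8; σ²_F = ((14−6)/6)² = 1.778
te_G = (4 + 4·5 + 6)/6 = 30/6 = 5; σ²_G = ((6−4)/6)² = 0.111
te_H = (7 + 4·13 + 25)/6 = 84/6 = 14; σ²_H = ((25−7)/6)² = 9.000
te_I = (9 + 4·11 + 13)/6 = 66/6 = 11; σ²_I = ((13−9)/6)² = 0.444
te_J = (1 + 4·4 + 7)/6 = 24/6 = 4; σ²_J = ((7−1)/6)² = 1.000

Forward pass:
ES_A = 0; EF_A = 13
ES_B = 0; EF_B = 9
ES_C = 0; EF_C = 5
ES_D = 0; EF_D = 8
ES_E = max(EF_A=13, EF_D=8) = 13; EF_E = 13+2 = 15
ES_F = 13; EF_F = 13+8 = 21
ES_G = 8; EF_G = 8+5 = 13
ES_H = 21; EF_H = 21+14 = 35
ES_I = 9; EF_I = 9+11 = 20
ES_J = max(EF_C=5, EF_D=8, EF_E=15, EF_G=13, EF_H=35, EF_I=20) = 35; EF_J = 35+4 = 39
Expected project duration μ = 39 hours. Critical path: A → F → H → J.

Variances on critical path: σ²_A=2.778, σ²_F=1.778, σ²_H=9.000, σ²_J=1.000.
Largest is σ²_H = 9.000.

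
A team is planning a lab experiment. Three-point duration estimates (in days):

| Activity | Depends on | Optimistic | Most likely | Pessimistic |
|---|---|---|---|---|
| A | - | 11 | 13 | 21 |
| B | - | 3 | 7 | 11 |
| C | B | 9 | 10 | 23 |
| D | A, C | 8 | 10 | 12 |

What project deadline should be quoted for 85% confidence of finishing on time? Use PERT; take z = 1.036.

te_A = (11 + 4·13 + 21)/6 = 84/6 = 14; σ²_A = ((21−11)/6)² = 2.778
te_B = (3 + 4·7 + 11)/6 = 42/6 = 7; σ²_B = ((11−3)/6)² = 1.778
te_C = (9 + 4·10 + 23)/6 = 72/6 = 12; σ²_C = ((23−9)/6)² = 5.444
te_D = (8 + 4·10 + 12)/6 = 60/6 = 10; σ²_D = ((12−8)/6)² = 0.444

Forward pass:
ES_A = 0; EF_A = 14
ES_B = 0; EF_B = 7
ES_C = 7; EF_C = 7+12 = 19
ES_D = max(EF_A=14, EF_C=19) = 19; EF_D = 19+10 = 29
Expected project duration μ = 29 days. Critical path: B → C → D.

Variance along critical path = 1.778 + 5.444 + 0.444 = 7.667; σ = 2.769 days.
D = μ + z·σ = 29 + 1.036·2.769 = 31.9 days

31.9 days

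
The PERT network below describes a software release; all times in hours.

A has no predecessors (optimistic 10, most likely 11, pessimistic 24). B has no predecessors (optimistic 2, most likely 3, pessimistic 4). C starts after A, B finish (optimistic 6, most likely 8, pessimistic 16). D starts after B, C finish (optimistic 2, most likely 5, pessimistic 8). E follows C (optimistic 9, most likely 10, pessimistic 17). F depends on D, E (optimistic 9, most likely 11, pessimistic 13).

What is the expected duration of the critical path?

te_A = (10 + 4·11 + 24)/6 = 78/6 = 13
te_B = (2 + 4·3 + 4)/6 = 18/6 = 3
te_C = (6 + 4·8 + 16)/6 = 54/6 = 9
te_D = (2 + 4·5 + 8)/6 = 30/6 = 5
te_E = (9 + 4·10 + 17)/6 = 66/6 = 11
te_F = (9 + 4·11 + 13)/6 = 66/6 = 11

Forward pass:
ES_A = 0; EF_A = 13
ES_B = 0; EF_B = 3
ES_C = max(EF_A=13, EF_B=3) = 13; EF_C = 13+9 = 22
ES_D = max(EF_B=3, EF_C=22) = 22; EF_D = 22+5 = 27
ES_E = 22; EF_E = 22+11 = 33
ES_F = max(EF_D=27, EF_E=33) = 33; EF_F = 33+11 = 44
Expected project duration μ = 44 hours. Critical path: A → C → E → F.

44 hours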